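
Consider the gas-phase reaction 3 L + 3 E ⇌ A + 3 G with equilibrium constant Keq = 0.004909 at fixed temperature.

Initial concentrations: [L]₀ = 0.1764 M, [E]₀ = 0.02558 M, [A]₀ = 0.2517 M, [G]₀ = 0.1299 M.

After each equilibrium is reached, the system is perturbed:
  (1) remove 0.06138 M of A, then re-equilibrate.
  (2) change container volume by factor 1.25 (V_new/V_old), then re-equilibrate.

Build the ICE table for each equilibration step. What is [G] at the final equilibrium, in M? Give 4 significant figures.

Q₀ = 6005 vs Keq = 0.004909 ⇒ Q>K, reverse
Step 1:
                   L          E          A          G
  I           0.1764    0.02558     0.2517     0.1299
  C           0.1179     0.1179   -0.03929    -0.1179
  E           0.2943     0.1435     0.2124    0.01202
  solve Keq expr → x = -0.03929; check Q = 0.004909
Then remove 0.06138 M of A.
Step 2:
                   L          E          A          G
  I           0.2943     0.1435      0.151    0.01202
  C         -0.00126   -0.00126 4.1997e-04    0.00126
  E            0.293     0.1422     0.1514    0.01328
  solve Keq expr → x = 4.1997e-04; check Q = 0.004909
Then change container volume by factor 1.25 (V_new/V_old).
Step 3:
                   L          E          A          G
  I           0.2344     0.1138     0.1212    0.01063
  C         0.001302   0.001302 -4.3388e-04  -0.001302
  E           0.2357     0.1151     0.1207   0.009326
  solve Keq expr → x = -4.3388e-04; check Q = 0.004909

[G]_eq = 0.009326 M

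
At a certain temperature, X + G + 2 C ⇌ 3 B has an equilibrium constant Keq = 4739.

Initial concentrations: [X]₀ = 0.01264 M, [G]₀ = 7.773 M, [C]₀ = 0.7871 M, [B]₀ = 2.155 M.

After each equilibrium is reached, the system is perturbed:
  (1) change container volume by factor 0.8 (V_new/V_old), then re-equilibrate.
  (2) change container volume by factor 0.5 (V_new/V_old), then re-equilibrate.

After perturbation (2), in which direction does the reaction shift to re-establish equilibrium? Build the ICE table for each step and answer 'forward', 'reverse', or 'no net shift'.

Q₀ = 164.4 vs Keq = 4739 ⇒ Q<K, forward
Step 1:
                  X         G         C         B
  Initial   0.01264     7.773    0.7871     2.155
  Change   -0.01215  -0.01215   -0.0243   0.03644
  Equil   4.9178e-04     7.761    0.7628     2.191
  solve Keq expr → x = 0.01215; check Q = 4739
Then change container volume by factor 0.8 (V_new/V_old).
Step 2:
                  X         G         C         B
  Initial 6.1472e-04     9.701    0.9535     2.739
  Change  -1.2249e-04 -1.2249e-04 -2.4498e-04 3.6746e-04
  Equil   4.9224e-04     9.701    0.9533      2.74
  solve Keq expr → x = 1.2249e-04; check Q = 4739
Then change container volume by factor 0.5 (V_new/V_old).
Step 3:
                  X         G         C         B
  Initial 9.8447e-04      19.4     1.907     5.479
  Change  -4.9132e-04 -4.9132e-04 -9.8264e-04  0.001474
  Equil   4.9315e-04      19.4     1.906     5.481
  solve Keq expr → x = 4.9132e-04; check Q = 4739

Direction: forward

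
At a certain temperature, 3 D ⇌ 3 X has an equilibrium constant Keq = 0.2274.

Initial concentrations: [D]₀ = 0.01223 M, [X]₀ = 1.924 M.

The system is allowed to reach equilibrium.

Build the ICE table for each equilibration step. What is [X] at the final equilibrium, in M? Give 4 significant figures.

Q₀ = 3.8935e+06 vs Keq = 0.2274 ⇒ Q>K, reverse
Step 1:
                   D          X
  I          0.01223      1.924
  C             1.19      -1.19
  E            1.202     0.7339
  solve Keq expr → x = -0.3967; check Q = 0.2274

[X]_eq = 0.7339 M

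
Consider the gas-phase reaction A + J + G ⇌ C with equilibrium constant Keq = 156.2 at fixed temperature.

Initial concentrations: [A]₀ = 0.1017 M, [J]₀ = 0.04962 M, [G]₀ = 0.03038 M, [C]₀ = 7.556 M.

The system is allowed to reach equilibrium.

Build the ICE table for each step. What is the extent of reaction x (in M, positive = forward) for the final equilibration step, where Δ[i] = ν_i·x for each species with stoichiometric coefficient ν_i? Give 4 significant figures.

Q₀ = 4.9286e+04 vs Keq = 156.2 ⇒ Q>K, reverse
Step 1:
                   A          J          G          C
  init        0.1017    0.04962    0.03038      7.556
  Δ           0.3001     0.3001     0.3001    -0.3001
  eq          0.4018     0.3498     0.3305      7.256
  solve Keq expr → x = -0.3001; check Q = 156.2

x = -0.3001 M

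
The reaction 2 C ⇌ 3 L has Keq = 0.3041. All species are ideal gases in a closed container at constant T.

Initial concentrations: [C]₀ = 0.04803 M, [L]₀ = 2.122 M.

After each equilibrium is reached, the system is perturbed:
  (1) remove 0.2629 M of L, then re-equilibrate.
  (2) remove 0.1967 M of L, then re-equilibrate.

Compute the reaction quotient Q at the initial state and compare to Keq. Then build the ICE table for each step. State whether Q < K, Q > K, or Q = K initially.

Q₀ = 4142 vs Keq = 0.3041 ⇒ Q>K, reverse
Step 1:
                  C         L
  Initial   0.04803     2.122
  Change      0.963    -1.445
  Equil       1.011    0.6774
  solve Keq expr → x = -0.4815; check Q = 0.3041
Then remove 0.2629 M of L.
Step 2:
                  C         L
  Initial     1.011    0.4145
  Change    -0.1343    0.2015
  Equil      0.8768     0.616
  solve Keq expr → x = 0.06716; check Q = 0.3041
Then remove 0.1967 M of L.
Step 3:
                  C         L
  Initial    0.8768    0.4193
  Change   -0.09946    0.1492
  Equil      0.7773    0.5685
  solve Keq expr → x = 0.04973; check Q = 0.3041

Q₀ = 4142; Q > K (proceeds reverse)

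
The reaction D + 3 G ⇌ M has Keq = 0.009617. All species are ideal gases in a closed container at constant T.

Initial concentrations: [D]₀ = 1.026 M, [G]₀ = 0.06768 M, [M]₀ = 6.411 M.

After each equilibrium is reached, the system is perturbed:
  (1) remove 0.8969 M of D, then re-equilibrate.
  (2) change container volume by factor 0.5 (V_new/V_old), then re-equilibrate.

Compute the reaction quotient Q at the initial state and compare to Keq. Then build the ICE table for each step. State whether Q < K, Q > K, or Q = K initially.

Q₀ = 2.0156e+04; Q > K (proceeds reverse)

Q₀ = 2.0156e+04 vs Keq = 0.009617 ⇒ Q>K, reverse
Step 1:
                   D          G          M
  I            1.026    0.06768      6.411
  C            1.817      5.451     -1.817
  E            2.843      5.518      4.594
  solve Keq expr → x = -1.817; check Q = 0.009617
Then remove 0.8969 M of D.
Step 2:
                   D          G          M
  I            1.946      5.518      4.594
  C           0.1665     0.4996    -0.1665
  E            2.113      6.018      4.428
  solve Keq expr → x = -0.1665; check Q = 0.009617
Then change container volume by factor 0.5 (V_new/V_old).
Step 3:
                   D          G          M
  I            4.225      12.04      8.855
  C           -1.548     -4.643      1.548
  E            2.677      7.393       10.4
  solve Keq expr → x = 1.548; check Q = 0.009617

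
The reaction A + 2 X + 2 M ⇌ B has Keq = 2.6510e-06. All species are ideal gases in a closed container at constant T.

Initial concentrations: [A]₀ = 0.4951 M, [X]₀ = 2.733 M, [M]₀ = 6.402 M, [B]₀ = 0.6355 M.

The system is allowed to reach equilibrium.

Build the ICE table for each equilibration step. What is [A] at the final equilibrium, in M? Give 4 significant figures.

Q₀ = 0.004193 vs Keq = 2.6510e-06 ⇒ Q>K, reverse
Step 1:
                  A         X         M         B
  init       0.4951     2.733     6.402    0.6355
  Δ          0.6327     1.265     1.265   -0.6327
  eq          1.128     3.998     7.667   0.00281
  solve Keq expr → x = -0.6327; check Q = 2.6510e-06

[A]_eq = 1.128 M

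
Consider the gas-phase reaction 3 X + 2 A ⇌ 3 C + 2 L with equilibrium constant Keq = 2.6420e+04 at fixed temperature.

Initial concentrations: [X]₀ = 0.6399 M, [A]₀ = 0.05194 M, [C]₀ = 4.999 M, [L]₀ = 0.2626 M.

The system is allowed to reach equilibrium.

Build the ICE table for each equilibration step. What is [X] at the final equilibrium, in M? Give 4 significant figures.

[X]_eq = 0.6205 M

Q₀ = 1.2187e+04 vs Keq = 2.6420e+04 ⇒ Q<K, forward
Step 1:
                   X          A          C          L
  I           0.6399    0.05194      4.999     0.2626
  C         -0.01942   -0.01295    0.01942    0.01295
  E           0.6205    0.03899      5.018     0.2755
  solve Keq expr → x = 0.006473; check Q = 2.6420e+04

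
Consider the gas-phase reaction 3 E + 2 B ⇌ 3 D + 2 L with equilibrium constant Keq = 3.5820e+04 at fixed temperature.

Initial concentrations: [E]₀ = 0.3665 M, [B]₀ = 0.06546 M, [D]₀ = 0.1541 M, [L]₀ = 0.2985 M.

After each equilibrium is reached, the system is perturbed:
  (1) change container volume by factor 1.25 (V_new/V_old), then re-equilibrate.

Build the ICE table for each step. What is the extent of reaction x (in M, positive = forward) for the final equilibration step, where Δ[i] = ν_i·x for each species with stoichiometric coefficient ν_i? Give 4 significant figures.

x = 0 M

Q₀ = 1.546 vs Keq = 3.5820e+04 ⇒ Q<K, forward
Step 1:
                    E           B           D           L
  I            0.3665     0.06546      0.1541      0.2985
  C          -0.09565    -0.06377     0.09565     0.06377
  E            0.2709    0.001695      0.2497      0.3623
  solve Keq expr → x = 0.03188; check Q = 3.5820e+04
Then change container volume by factor 1.25 (V_new/V_old).
Step 2:
                    E           B           D           L
  I            0.2167    0.001356      0.1998      0.2898
  C                 0           0           0           0
  E            0.2167    0.001356      0.1998      0.2898
  solve Keq expr → x = 0; check Q = 3.5820e+04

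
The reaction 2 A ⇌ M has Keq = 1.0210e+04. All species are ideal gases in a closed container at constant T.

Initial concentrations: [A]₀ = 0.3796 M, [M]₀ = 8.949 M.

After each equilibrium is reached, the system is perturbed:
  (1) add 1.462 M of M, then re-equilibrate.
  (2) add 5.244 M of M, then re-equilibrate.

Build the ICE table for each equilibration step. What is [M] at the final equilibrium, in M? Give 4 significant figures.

Q₀ = 62.1 vs Keq = 1.0210e+04 ⇒ Q<K, forward
Step 1:
                   A          M
  init        0.3796      8.949
  Δ          -0.3497     0.1749
  eq         0.02989      9.124
  solve Keq expr → x = 0.1749; check Q = 1.0210e+04
Then add 1.462 M of M.
Step 2:
                   A          M
  init       0.02989      10.59
  Δ         0.002304  -0.001152
  eq          0.0322      10.58
  solve Keq expr → x = -0.001152; check Q = 1.0210e+04
Then add 5.244 M of M.
Step 3:
                   A          M
  init        0.0322      15.83
  Δ         0.007172  -0.003586
  eq         0.03937      15.83
  solve Keq expr → x = -0.003586; check Q = 1.0210e+04

[M]_eq = 15.83 M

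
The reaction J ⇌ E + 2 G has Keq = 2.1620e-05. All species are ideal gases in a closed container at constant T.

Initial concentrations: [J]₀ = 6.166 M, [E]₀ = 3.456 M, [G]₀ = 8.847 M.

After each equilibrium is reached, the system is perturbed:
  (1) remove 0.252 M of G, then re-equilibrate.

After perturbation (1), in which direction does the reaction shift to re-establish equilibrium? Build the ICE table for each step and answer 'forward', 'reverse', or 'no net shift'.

Direction: forward

Q₀ = 43.87 vs Keq = 2.1620e-05 ⇒ Q>K, reverse
Step 1:
                    J           E           G
  init          6.166       3.456       8.847
  Δ             3.456      -3.456      -6.912
  eq            9.622  5.5553e-05       1.935
  solve Keq expr → x = -3.456; check Q = 2.1620e-05
Then remove 0.252 M of G.
Step 2:
                    J           E           G
  init          9.622  5.5553e-05       1.683
  Δ       -1.7877e-05  1.7877e-05  3.5754e-05
  eq            9.622  7.3430e-05       1.683
  solve Keq expr → x = 1.7877e-05; check Q = 2.1620e-05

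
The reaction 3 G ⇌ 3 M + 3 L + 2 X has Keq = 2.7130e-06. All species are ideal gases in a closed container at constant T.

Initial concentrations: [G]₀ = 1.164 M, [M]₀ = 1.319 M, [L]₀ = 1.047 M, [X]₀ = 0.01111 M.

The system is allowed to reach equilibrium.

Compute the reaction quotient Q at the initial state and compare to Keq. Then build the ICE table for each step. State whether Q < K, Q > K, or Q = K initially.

Q₀ = 2.0613e-04; Q > K (proceeds reverse)

Q₀ = 2.0613e-04 vs Keq = 2.7130e-06 ⇒ Q>K, reverse
Step 1:
                    G           M           L           X
  init          1.164       1.319       1.047     0.01111
  Δ           0.01464    -0.01464    -0.01464   -0.009761
  eq            1.179       1.304       1.032    0.001349
  solve Keq expr → x = -0.004881; check Q = 2.7130e-06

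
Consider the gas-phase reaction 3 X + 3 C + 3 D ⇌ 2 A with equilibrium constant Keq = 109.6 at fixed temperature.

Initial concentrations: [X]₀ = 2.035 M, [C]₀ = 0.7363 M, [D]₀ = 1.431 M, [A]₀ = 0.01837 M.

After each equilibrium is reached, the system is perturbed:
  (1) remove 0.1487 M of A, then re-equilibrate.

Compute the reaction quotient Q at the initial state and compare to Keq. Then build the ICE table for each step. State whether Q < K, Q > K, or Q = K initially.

Q₀ = 3.4233e-05; Q < K (proceeds forward)

Q₀ = 3.4233e-05 vs Keq = 109.6 ⇒ Q<K, forward
Step 1:
                  X         C         D         A
  init        2.035    0.7363     1.431   0.01837
  Δ         -0.6294   -0.6294   -0.6294    0.4196
  eq          1.406    0.1069    0.8016    0.4379
  solve Keq expr → x = 0.2098; check Q = 109.6
Then remove 0.1487 M of A.
Step 2:
                  X         C         D         A
  init        1.406    0.1069    0.8016    0.2892
  Δ        -0.01999  -0.01999  -0.01999   0.01333
  eq          1.386   0.08695    0.7817    0.3026
  solve Keq expr → x = 0.006664; check Q = 109.6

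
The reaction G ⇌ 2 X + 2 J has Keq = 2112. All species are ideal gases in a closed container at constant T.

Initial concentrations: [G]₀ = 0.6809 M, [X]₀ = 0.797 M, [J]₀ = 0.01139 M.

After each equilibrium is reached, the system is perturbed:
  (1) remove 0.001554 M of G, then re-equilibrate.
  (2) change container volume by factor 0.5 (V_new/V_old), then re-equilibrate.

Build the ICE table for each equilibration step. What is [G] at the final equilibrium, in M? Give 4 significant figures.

Q₀ = 1.2103e-04 vs Keq = 2112 ⇒ Q<K, forward
Step 1:
                   G          X          J
  Initial     0.6809      0.797    0.01139
  Change     -0.6768      1.354      1.354
  Equil     0.004081      2.151      1.365
  solve Keq expr → x = 0.6768; check Q = 2112
Then remove 0.001554 M of G.
Step 2:
                   G          X          J
  Initial   0.002527      2.151      1.365
  Change    0.001524  -0.003049  -0.003049
  Equil     0.004051      2.148      1.362
  solve Keq expr → x = -0.001524; check Q = 2112
Then change container volume by factor 0.5 (V_new/V_old).
Step 3:
                   G          X          J
  Initial   0.008102      4.295      2.724
  Change     0.04936   -0.09873   -0.09873
  Equil      0.05747      4.196      2.625
  solve Keq expr → x = -0.04936; check Q = 2112

[G]_eq = 0.05747 M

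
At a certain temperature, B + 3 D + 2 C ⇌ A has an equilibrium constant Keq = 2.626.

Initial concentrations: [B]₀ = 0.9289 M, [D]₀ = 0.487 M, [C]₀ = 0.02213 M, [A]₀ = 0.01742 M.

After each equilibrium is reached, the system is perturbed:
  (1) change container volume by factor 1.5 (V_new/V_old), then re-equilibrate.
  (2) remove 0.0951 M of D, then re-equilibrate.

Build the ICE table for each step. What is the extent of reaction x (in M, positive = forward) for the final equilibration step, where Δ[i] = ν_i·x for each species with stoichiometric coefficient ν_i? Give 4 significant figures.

x = -6.5541e-05 M

Q₀ = 331.5 vs Keq = 2.626 ⇒ Q>K, reverse
Step 1:
                    B           D           C           A
  Initial      0.9289       0.487     0.02213     0.01742
  Change      0.01628     0.04883     0.03256    -0.01628
  Equil        0.9452      0.5358     0.05469    0.001142
  solve Keq expr → x = -0.01628; check Q = 2.626
Then change container volume by factor 1.5 (V_new/V_old).
Step 2:
                    B           D           C           A
  Initial      0.6301      0.3572     0.03646  7.6131e-04
  Change   6.5187e-04    0.001956    0.001304 -6.5187e-04
  Equil        0.6308      0.3592     0.03776  1.0944e-04
  solve Keq expr → x = -6.5187e-04; check Q = 2.626
Then remove 0.0951 M of D.
Step 3:
                    B           D           C           A
  Initial      0.6308      0.2641     0.03776  1.0944e-04
  Change   6.5541e-05  1.9662e-04  1.3108e-04 -6.5541e-05
  Equil        0.6308      0.2643     0.03789  4.3901e-05
  solve Keq expr → x = -6.5541e-05; check Q = 2.626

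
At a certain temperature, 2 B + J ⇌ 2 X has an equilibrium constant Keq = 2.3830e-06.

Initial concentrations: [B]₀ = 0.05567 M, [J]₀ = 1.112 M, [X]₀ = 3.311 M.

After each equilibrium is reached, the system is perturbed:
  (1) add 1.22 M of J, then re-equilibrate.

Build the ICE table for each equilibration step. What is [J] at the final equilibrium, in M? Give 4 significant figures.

Q₀ = 3181 vs Keq = 2.3830e-06 ⇒ Q>K, reverse
Step 1:
                  B         J         X
  I         0.05567     1.112     3.311
  C           3.302     1.651    -3.302
  E           3.358     2.763  0.008617
  solve Keq expr → x = -1.651; check Q = 2.3830e-06
Then add 1.22 M of J.
Step 2:
                  B         J         X
  I           3.358     3.983  0.008617
  C       -0.001722 -8.6121e-04  0.001722
  E           3.356     3.982   0.01034
  solve Keq expr → x = 8.6121e-04; check Q = 2.3830e-06

[J]_eq = 3.982 M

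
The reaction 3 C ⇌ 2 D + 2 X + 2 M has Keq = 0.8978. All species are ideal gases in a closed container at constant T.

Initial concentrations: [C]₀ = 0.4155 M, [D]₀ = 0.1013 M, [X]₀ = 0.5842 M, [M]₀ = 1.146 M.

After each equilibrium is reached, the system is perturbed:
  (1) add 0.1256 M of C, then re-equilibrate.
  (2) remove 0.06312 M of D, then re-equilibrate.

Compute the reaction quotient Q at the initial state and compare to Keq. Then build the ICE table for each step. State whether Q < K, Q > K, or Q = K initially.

Q₀ = 0.06412 vs Keq = 0.8978 ⇒ Q<K, forward
Step 1:
                   C          D          X          M
  Initial     0.4155     0.1013     0.5842      1.146
  Change      -0.123    0.08197    0.08197    0.08197
  Equil       0.2925     0.1833     0.6662      1.228
  solve Keq expr → x = 0.04099; check Q = 0.8978
Then add 0.1256 M of C.
Step 2:
                   C          D          X          M
  Initial     0.4181     0.1833     0.6662      1.228
  Change    -0.06182    0.04121    0.04121    0.04121
  Equil       0.3563     0.2245     0.7074      1.269
  solve Keq expr → x = 0.02061; check Q = 0.8978
Then remove 0.06312 M of D.
Step 3:
                   C          D          X          M
  Initial     0.3563     0.1614     0.7074      1.269
  Change     -0.0339     0.0226     0.0226     0.0226
  Equil       0.3224      0.184       0.73      1.292
  solve Keq expr → x = 0.0113; check Q = 0.8978

Q₀ = 0.06412; Q < K (proceeds forward)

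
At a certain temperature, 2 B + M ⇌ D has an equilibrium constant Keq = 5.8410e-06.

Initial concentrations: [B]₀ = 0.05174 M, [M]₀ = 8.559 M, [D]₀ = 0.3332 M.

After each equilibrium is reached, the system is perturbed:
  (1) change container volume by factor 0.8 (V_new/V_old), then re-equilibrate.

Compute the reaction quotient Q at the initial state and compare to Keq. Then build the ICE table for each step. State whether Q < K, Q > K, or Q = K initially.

Q₀ = 14.54 vs Keq = 5.8410e-06 ⇒ Q>K, reverse
Step 1:
                   B          M          D
  Initial    0.05174      8.559     0.3332
  Change      0.6663     0.3332    -0.3332
  Equil       0.7181      8.892 2.6782e-05
  solve Keq expr → x = -0.3332; check Q = 5.8410e-06
Then change container volume by factor 0.8 (V_new/V_old).
Step 2:
                   B          M          D
  Initial     0.8976      11.12 3.3478e-05
  Change  -3.7654e-05 -1.8827e-05 1.8827e-05
  Equil       0.8976      11.12 5.2305e-05
  solve Keq expr → x = 1.8827e-05; check Q = 5.8410e-06

Q₀ = 14.54; Q > K (proceeds reverse)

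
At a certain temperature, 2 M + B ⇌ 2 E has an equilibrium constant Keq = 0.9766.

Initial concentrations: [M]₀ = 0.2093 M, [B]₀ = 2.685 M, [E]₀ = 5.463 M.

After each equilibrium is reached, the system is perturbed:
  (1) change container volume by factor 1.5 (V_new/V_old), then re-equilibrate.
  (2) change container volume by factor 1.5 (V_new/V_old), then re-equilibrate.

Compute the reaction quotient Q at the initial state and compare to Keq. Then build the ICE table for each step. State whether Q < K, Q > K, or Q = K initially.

Q₀ = 253.7 vs Keq = 0.9766 ⇒ Q>K, reverse
Step 1:
                   M          B          E
  Initial     0.2093      2.685      5.463
  Change       1.769     0.8846     -1.769
  Equil        1.978       3.57      3.694
  solve Keq expr → x = -0.8846; check Q = 0.9766
Then change container volume by factor 1.5 (V_new/V_old).
Step 2:
                   M          B          E
  Initial      1.319       2.38      2.463
  Change      0.1637    0.08187    -0.1637
  Equil        1.483      2.462      2.299
  solve Keq expr → x = -0.08187; check Q = 0.9766
Then change container volume by factor 1.5 (V_new/V_old).
Step 3:
                   M          B          E
  Initial     0.9885      1.641      1.533
  Change      0.1136    0.05678    -0.1136
  Equil        1.102      1.698      1.419
  solve Keq expr → x = -0.05678; check Q = 0.9766

Q₀ = 253.7; Q > K (proceeds reverse)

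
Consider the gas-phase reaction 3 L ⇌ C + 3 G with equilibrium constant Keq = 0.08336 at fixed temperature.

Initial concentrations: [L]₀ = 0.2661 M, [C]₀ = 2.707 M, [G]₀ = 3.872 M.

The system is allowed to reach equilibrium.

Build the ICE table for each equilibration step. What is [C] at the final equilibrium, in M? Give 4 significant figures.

[C]_eq = 1.782 M

Q₀ = 8340 vs Keq = 0.08336 ⇒ Q>K, reverse
Step 1:
                  L         C         G
  init       0.2661     2.707     3.872
  Δ           2.776   -0.9253    -2.776
  eq          3.042     1.782     1.096
  solve Keq expr → x = -0.9253; check Q = 0.08336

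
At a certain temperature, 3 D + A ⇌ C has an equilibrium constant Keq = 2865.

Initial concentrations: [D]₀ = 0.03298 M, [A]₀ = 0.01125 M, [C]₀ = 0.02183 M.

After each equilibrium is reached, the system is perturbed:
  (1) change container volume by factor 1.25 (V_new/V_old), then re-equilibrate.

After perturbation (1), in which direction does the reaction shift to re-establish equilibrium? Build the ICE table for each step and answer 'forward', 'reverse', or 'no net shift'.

Q₀ = 5.4094e+04 vs Keq = 2865 ⇒ Q>K, reverse
Step 1:
                   D          A          C
  Initial    0.03298    0.01125    0.02183
  Change     0.02727   0.009089  -0.009089
  Equil      0.06025    0.02034    0.01274
  solve Keq expr → x = -0.009089; check Q = 2865
Then change container volume by factor 1.25 (V_new/V_old).
Step 2:
                   D          A          C
  Initial     0.0482    0.01627    0.01019
  Change    0.005852   0.001951  -0.001951
  Equil      0.05405    0.01822   0.008243
  solve Keq expr → x = -0.001951; check Q = 2865

Direction: reverse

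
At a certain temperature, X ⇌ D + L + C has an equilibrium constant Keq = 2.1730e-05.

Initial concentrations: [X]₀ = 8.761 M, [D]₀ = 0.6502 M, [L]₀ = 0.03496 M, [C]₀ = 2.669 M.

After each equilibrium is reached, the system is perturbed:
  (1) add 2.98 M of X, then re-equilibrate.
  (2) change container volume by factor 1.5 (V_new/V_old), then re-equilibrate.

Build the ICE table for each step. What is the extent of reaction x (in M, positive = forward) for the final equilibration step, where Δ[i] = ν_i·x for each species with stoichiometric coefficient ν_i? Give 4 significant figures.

Q₀ = 0.006925 vs Keq = 2.1730e-05 ⇒ Q>K, reverse
Step 1:
                  X         D         L         C
  Initial     8.761    0.6502   0.03496     2.669
  Change    0.03484  -0.03484  -0.03484  -0.03484
  Equil       8.796    0.6154 1.1791e-04     2.634
  solve Keq expr → x = -0.03484; check Q = 2.1730e-05
Then add 2.98 M of X.
Step 2:
                  X         D         L         C
  Initial     11.78    0.6154 1.1791e-04     2.634
  Change  -3.9936e-05 3.9936e-05 3.9936e-05 3.9936e-05
  Equil       11.78    0.6154 1.5785e-04     2.634
  solve Keq expr → x = 3.9936e-05; check Q = 2.1730e-05
Then change container volume by factor 1.5 (V_new/V_old).
Step 3:
                  X         D         L         C
  Initial     7.851    0.4103 1.0523e-04     1.756
  Change  -1.3144e-04 1.3144e-04 1.3144e-04 1.3144e-04
  Equil        7.85    0.4104 2.3668e-04     1.756
  solve Keq expr → x = 1.3144e-04; check Q = 2.1730e-05

x = 1.3144e-04 M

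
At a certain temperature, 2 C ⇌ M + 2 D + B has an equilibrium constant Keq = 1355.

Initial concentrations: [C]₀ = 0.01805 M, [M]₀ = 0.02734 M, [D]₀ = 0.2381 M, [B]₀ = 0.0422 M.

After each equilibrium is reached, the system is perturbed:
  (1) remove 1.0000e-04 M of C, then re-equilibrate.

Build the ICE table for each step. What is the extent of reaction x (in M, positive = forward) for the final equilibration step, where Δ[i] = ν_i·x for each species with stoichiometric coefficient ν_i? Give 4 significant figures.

Q₀ = 0.2008 vs Keq = 1355 ⇒ Q<K, forward
Step 1:
                    C           M           D           B
  Initial     0.01805     0.02734      0.2381      0.0422
  Change     -0.01775    0.008876     0.01775    0.008876
  Equil    2.9893e-04     0.03622      0.2559     0.05108
  solve Keq expr → x = 0.008876; check Q = 1355
Then remove 1.0000e-04 M of C.
Step 2:
                    C           M           D           B
  Initial  1.9893e-04     0.03622      0.2559     0.05108
  Change   9.9533e-05 -4.9766e-05 -9.9533e-05 -4.9766e-05
  Equil    2.9846e-04     0.03617      0.2558     0.05103
  solve Keq expr → x = -4.9766e-05; check Q = 1355

x = -4.9766e-05 M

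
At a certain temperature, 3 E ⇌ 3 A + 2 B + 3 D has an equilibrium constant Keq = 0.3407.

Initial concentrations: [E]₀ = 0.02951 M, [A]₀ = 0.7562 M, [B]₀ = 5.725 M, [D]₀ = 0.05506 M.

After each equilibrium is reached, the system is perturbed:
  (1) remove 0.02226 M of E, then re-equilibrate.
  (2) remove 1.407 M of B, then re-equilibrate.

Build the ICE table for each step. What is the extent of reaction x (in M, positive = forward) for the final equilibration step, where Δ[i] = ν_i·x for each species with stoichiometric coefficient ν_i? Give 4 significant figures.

x = 7.2595e-04 M

Q₀ = 92.06 vs Keq = 0.3407 ⇒ Q>K, reverse
Step 1:
                    E           A           B           D
  Initial     0.02951      0.7562       5.725     0.05506
  Change      0.03536    -0.03536    -0.02358    -0.03536
  Equil       0.06487      0.7208       5.701      0.0197
  solve Keq expr → x = -0.01179; check Q = 0.3407
Then remove 0.02226 M of E.
Step 2:
                    E           A           B           D
  Initial     0.04261      0.7208       5.701      0.0197
  Change     0.005101   -0.005101     -0.0034   -0.005101
  Equil       0.04771      0.7157       5.698      0.0146
  solve Keq expr → x = -0.0017; check Q = 0.3407
Then remove 1.407 M of B.
Step 3:
                    E           A           B           D
  Initial     0.04771      0.7157       4.291      0.0146
  Change    -0.002178    0.002178    0.001452    0.002178
  Equil       0.04554      0.7179       4.292     0.01677
  solve Keq expr → x = 7.2595e-04; check Q = 0.3407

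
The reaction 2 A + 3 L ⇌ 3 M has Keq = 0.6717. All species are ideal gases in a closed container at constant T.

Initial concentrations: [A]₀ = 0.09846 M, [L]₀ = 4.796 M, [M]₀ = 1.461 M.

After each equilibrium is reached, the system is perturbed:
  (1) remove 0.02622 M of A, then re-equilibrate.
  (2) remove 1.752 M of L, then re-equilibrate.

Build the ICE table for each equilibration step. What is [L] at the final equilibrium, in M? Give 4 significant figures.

[L]_eq = 3.324 M

Q₀ = 2.916 vs Keq = 0.6717 ⇒ Q>K, reverse
Step 1:
                   A          L          M
  Initial    0.09846      4.796      1.461
  Change     0.07663     0.1149    -0.1149
  Equil       0.1751      4.911      1.346
  solve Keq expr → x = -0.03831; check Q = 0.6717
Then remove 0.02622 M of A.
Step 2:
                   A          L          M
  Initial     0.1489      4.911      1.346
  Change     0.01916    0.02875   -0.02875
  Equil        0.168       4.94      1.317
  solve Keq expr → x = -0.009582; check Q = 0.6717
Then remove 1.752 M of L.
Step 3:
                   A          L          M
  Initial      0.168      3.188      1.317
  Change     0.09057     0.1359    -0.1359
  Equil       0.2586      3.324      1.181
  solve Keq expr → x = -0.04529; check Q = 0.6717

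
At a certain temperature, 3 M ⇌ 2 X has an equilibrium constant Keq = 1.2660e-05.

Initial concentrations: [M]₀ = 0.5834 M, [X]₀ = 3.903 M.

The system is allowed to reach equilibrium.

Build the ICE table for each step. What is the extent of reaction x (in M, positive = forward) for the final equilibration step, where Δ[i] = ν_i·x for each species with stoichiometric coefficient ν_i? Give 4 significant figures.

Q₀ = 76.72 vs Keq = 1.2660e-05 ⇒ Q>K, reverse
Step 1:
                   M          X
  init        0.5834      3.903
  Δ            5.769     -3.846
  eq           6.352    0.05697
  solve Keq expr → x = -1.923; check Q = 1.2660e-05

x = -1.923 M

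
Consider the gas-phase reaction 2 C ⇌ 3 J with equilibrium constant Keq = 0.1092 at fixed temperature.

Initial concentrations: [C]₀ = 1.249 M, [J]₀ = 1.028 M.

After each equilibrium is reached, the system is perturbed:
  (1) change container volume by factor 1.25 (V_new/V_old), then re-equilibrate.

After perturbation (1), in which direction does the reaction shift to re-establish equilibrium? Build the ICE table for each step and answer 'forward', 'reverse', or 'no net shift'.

Direction: forward

Q₀ = 0.6964 vs Keq = 0.1092 ⇒ Q>K, reverse
Step 1:
                  C         J
  I           1.249     1.028
  C          0.2652   -0.3977
  E           1.514    0.6303
  solve Keq expr → x = -0.1326; check Q = 0.1092
Then change container volume by factor 1.25 (V_new/V_old).
Step 2:
                  C         J
  I           1.211    0.5042
  C        -0.02163   0.03245
  E            1.19    0.5367
  solve Keq expr → x = 0.01082; check Q = 0.1092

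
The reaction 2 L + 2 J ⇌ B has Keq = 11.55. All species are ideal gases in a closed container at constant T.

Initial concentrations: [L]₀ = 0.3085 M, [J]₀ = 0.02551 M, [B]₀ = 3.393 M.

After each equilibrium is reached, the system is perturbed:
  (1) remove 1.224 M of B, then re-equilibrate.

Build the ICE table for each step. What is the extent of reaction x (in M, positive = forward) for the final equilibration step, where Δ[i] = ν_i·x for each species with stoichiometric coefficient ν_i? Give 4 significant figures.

Q₀ = 5.4784e+04 vs Keq = 11.55 ⇒ Q>K, reverse
Step 1:
                    L           J           B
  I            0.3085     0.02551       3.393
  C            0.5671      0.5671     -0.2835
  E            0.8756      0.5926       3.109
  solve Keq expr → x = -0.2835; check Q = 11.55
Then remove 1.224 M of B.
Step 2:
                    L           J           B
  I            0.8756      0.5926       1.885
  C          -0.07964    -0.07964     0.03982
  E            0.7959       0.513       1.925
  solve Keq expr → x = 0.03982; check Q = 11.55

x = 0.03982 M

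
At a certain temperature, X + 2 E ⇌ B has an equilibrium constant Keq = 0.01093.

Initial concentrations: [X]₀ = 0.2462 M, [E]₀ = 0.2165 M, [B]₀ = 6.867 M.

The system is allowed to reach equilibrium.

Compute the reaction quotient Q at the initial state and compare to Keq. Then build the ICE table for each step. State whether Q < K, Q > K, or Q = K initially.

Q₀ = 595.1; Q > K (proceeds reverse)

Q₀ = 595.1 vs Keq = 0.01093 ⇒ Q>K, reverse
Step 1:
                  X         E         B
  init       0.2462    0.2165     6.867
  Δ           3.917     7.835    -3.917
  eq          4.163     8.051      2.95
  solve Keq expr → x = -3.917; check Q = 0.01093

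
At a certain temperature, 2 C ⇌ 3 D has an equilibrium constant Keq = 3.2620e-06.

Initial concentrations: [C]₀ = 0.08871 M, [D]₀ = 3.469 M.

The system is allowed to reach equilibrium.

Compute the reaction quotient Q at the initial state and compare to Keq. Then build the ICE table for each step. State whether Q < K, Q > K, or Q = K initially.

Q₀ = 5305; Q > K (proceeds reverse)

Q₀ = 5305 vs Keq = 3.2620e-06 ⇒ Q>K, reverse
Step 1:
                    C           D
  Initial     0.08871       3.469
  Change        2.295      -3.443
  Equil         2.384     0.02646
  solve Keq expr → x = -1.148; check Q = 3.2620e-06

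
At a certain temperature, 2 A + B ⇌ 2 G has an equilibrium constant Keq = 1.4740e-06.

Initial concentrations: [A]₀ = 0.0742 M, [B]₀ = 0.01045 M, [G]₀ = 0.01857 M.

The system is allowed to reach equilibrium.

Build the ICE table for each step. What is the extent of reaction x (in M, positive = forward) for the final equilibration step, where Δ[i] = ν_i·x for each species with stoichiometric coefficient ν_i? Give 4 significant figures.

x = -0.009277 M

Q₀ = 5.994 vs Keq = 1.4740e-06 ⇒ Q>K, reverse
Step 1:
                   A          B          G
  Initial     0.0742    0.01045    0.01857
  Change     0.01855   0.009277   -0.01855
  Equil      0.09275    0.01973 1.5817e-05
  solve Keq expr → x = -0.009277; check Q = 1.4740e-06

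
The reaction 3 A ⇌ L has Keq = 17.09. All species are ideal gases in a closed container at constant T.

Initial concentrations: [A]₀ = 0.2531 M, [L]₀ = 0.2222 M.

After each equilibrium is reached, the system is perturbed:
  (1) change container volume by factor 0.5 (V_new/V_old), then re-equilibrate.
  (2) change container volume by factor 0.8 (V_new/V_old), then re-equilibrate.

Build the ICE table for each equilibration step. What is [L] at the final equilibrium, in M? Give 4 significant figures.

Q₀ = 13.7 vs Keq = 17.09 ⇒ Q<K, forward
Step 1:
                  A         L
  init       0.2531    0.2222
  Δ        -0.01608   0.00536
  eq          0.237    0.2276
  solve Keq expr → x = 0.00536; check Q = 17.09
Then change container volume by factor 0.5 (V_new/V_old).
Step 2:
                  A         L
  init        0.474    0.4551
  Δ         -0.1639   0.05464
  eq         0.3101    0.5098
  solve Keq expr → x = 0.05464; check Q = 17.09
Then change container volume by factor 0.8 (V_new/V_old).
Step 3:
                  A         L
  init       0.3877    0.6372
  Δ        -0.05066   0.01689
  eq          0.337    0.6541
  solve Keq expr → x = 0.01689; check Q = 17.09

[L]_eq = 0.6541 M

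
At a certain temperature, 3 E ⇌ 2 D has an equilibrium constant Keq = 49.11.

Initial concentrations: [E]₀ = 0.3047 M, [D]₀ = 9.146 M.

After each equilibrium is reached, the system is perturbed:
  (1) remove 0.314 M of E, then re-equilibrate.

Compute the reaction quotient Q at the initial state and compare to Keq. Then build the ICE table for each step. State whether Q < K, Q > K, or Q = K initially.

Q₀ = 2957; Q > K (proceeds reverse)

Q₀ = 2957 vs Keq = 49.11 ⇒ Q>K, reverse
Step 1:
                   E          D
  init        0.3047      9.146
  Δ           0.8403    -0.5602
  eq           1.145      8.586
  solve Keq expr → x = -0.2801; check Q = 49.11
Then remove 0.314 M of E.
Step 2:
                   E          D
  init         0.831      8.586
  Δ           0.2964    -0.1976
  eq           1.127      8.388
  solve Keq expr → x = -0.09879; check Q = 49.11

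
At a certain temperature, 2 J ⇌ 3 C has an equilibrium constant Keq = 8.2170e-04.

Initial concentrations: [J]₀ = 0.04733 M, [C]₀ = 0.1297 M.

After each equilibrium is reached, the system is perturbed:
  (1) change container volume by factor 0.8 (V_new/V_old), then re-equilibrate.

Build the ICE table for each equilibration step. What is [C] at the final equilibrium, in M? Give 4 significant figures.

Q₀ = 0.974 vs Keq = 8.2170e-04 ⇒ Q>K, reverse
Step 1:
                   J          C
  I          0.04733     0.1297
  C          0.07138    -0.1071
  E           0.1187    0.02262
  solve Keq expr → x = -0.03569; check Q = 8.2170e-04
Then change container volume by factor 0.8 (V_new/V_old).
Step 2:
                   J          C
  I           0.1484    0.02828
  C         0.001253   -0.00188
  E           0.1496     0.0264
  solve Keq expr → x = -6.2653e-04; check Q = 8.2170e-04

[C]_eq = 0.0264 M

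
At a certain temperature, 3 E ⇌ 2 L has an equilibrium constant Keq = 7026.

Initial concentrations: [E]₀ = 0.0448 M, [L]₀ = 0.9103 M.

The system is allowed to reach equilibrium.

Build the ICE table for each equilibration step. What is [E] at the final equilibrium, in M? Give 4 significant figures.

Q₀ = 9216 vs Keq = 7026 ⇒ Q>K, reverse
Step 1:
                   E          L
  init        0.0448     0.9103
  Δ         0.004141  -0.002761
  eq         0.04894     0.9075
  solve Keq expr → x = -0.00138; check Q = 7026

[E]_eq = 0.04894 M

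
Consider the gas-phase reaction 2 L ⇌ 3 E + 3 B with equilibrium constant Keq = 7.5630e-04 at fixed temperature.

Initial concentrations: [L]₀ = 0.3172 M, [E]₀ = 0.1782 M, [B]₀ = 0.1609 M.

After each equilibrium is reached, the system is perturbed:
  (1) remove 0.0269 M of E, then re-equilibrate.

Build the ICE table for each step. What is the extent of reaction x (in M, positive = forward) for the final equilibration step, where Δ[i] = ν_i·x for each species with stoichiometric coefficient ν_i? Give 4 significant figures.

Q₀ = 2.3427e-04 vs Keq = 7.5630e-04 ⇒ Q<K, forward
Step 1:
                  L         E         B
  init       0.3172    0.1782    0.1609
  Δ         -0.0212    0.0318    0.0318
  eq          0.296      0.21    0.1927
  solve Keq expr → x = 0.0106; check Q = 7.5630e-04
Then remove 0.0269 M of E.
Step 2:
                  L         E         B
  init        0.296    0.1831    0.1927
  Δ       -0.007707   0.01156   0.01156
  eq         0.2883    0.1947    0.2043
  solve Keq expr → x = 0.003854; check Q = 7.5630e-04

x = 0.003854 M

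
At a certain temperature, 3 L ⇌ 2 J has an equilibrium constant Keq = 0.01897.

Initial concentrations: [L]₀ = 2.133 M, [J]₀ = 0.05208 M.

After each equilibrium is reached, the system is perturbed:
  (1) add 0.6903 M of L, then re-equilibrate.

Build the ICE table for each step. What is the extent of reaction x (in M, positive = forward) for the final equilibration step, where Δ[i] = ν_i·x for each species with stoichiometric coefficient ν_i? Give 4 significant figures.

Q₀ = 2.7949e-04 vs Keq = 0.01897 ⇒ Q<K, forward
Step 1:
                    L           J
  init          2.133     0.05208
  Δ           -0.3952      0.2635
  eq            1.738      0.3155
  solve Keq expr → x = 0.1317; check Q = 0.01897
Then add 0.6903 M of L.
Step 2:
                    L           J
  init          2.428      0.3155
  Δ           -0.2095      0.1396
  eq            2.219      0.4552
  solve Keq expr → x = 0.06982; check Q = 0.01897

x = 0.06982 M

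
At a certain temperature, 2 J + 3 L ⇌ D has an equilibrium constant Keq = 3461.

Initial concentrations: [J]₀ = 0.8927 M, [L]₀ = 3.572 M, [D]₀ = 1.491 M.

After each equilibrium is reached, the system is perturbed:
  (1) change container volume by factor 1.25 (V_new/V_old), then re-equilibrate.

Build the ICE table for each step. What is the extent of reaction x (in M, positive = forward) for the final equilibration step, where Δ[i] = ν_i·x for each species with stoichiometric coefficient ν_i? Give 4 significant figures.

x = -0.001563 M

Q₀ = 0.04105 vs Keq = 3461 ⇒ Q<K, forward
Step 1:
                  J         L         D
  init       0.8927     3.572     1.491
  Δ         -0.8857    -1.328    0.4428
  eq       0.007034     2.244     1.934
  solve Keq expr → x = 0.4428; check Q = 3461
Then change container volume by factor 1.25 (V_new/V_old).
Step 2:
                  J         L         D
  init     0.005627     1.795     1.547
  Δ        0.003127   0.00469 -0.001563
  eq       0.008754     1.799     1.546
  solve Keq expr → x = -0.001563; check Q = 3461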